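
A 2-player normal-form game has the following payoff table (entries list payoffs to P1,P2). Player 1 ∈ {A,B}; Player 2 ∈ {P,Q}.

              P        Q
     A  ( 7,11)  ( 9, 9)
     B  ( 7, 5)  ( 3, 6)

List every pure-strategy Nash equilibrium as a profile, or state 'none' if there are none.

(A,P): NE
(A,Q): not NE [P2→P gives 11>9]
(B,P): not NE [P2→Q gives 6>5]
(B,Q): not NE [P1→A gives 9>3]

NE set: (A,P)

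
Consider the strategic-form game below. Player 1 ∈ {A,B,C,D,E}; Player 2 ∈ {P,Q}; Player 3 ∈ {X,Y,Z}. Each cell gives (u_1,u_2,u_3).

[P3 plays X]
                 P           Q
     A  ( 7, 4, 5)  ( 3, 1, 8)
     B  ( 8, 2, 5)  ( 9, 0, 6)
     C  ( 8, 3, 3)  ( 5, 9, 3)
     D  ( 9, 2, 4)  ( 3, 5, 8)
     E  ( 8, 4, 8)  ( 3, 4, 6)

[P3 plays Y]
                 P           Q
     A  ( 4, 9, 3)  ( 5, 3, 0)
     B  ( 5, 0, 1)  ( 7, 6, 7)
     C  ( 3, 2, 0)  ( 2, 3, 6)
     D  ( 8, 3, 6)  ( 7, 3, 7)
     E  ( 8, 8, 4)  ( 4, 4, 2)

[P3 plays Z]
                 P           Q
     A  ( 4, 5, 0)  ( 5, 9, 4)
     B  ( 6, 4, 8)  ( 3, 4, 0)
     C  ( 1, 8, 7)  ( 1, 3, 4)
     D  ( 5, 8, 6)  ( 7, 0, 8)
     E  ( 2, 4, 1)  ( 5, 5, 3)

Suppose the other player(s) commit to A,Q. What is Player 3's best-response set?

P3 best: {X}

u_3(X vs A,Q) = 8
u_3(Y vs A,Q) = 0
u_3(Z vs A,Q) = 4
max payoff 8 at {X}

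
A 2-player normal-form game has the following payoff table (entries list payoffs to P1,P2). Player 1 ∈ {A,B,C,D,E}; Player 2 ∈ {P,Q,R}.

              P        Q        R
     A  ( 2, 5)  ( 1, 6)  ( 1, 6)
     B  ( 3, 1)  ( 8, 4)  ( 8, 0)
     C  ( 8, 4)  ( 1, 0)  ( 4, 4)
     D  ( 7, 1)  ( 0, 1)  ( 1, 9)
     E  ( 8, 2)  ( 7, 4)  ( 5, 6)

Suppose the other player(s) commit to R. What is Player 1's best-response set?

BR_1 = {B}

u_1(A vs R) = 1
u_1(B vs R) = 8
u_1(C vs R) = 4
u_1(D vs R) = 1
u_1(E vs R) = 5
max payoff 8 at {B}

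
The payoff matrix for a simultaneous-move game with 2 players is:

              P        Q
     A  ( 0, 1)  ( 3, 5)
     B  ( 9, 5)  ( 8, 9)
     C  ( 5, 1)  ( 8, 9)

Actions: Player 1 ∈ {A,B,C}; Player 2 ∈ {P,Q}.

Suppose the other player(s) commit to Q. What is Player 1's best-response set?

u_1(A vs Q) = 3
u_1(B vs Q) = 8
u_1(C vs Q) = 8
max payoff 8 at {B,C}

BR_1 = {B,C}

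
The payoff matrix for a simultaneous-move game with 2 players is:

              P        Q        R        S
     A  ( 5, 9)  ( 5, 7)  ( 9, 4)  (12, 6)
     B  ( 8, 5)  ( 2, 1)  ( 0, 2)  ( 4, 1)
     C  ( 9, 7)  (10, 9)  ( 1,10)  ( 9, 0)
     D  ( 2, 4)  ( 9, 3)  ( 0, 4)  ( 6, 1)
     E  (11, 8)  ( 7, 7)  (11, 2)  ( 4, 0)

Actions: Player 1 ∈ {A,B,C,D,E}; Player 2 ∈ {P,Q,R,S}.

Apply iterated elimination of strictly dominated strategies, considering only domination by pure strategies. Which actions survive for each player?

P1 drop B (C beats it: P:9>8 Q:10>2 R:1>0 S:9>4)
P1 drop D (C beats it: P:9>2 Q:10>9 R:1>0 S:9>6)
P2 drop S (P beats it: A:9>6 C:7>0 E:8>0)
P1 drop A (E beats it: P:11>5 Q:7>5 R:11>9)
P1→{C,E} P2→{P,Q,R}

Survivors P1:{C,E} P2:{P,Q,R}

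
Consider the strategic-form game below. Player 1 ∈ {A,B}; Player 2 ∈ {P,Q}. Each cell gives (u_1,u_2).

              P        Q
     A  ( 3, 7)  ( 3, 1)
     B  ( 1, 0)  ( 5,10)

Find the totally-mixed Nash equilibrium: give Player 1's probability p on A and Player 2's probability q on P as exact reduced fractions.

P1 mixes 5/8 on A; P2 mixes 1/2 on P

P1 indiff ⇒ q·3+(1-q)·3 = q·1+(1-q)·5 ⇒ q(2) = (1-q)(2) ⇒ q = 1/2
P2 indiff ⇒ p·7+(1-p)·0 = p·1+(1-p)·10 ⇒ p(6) = (1-p)(10) ⇒ p = 5/8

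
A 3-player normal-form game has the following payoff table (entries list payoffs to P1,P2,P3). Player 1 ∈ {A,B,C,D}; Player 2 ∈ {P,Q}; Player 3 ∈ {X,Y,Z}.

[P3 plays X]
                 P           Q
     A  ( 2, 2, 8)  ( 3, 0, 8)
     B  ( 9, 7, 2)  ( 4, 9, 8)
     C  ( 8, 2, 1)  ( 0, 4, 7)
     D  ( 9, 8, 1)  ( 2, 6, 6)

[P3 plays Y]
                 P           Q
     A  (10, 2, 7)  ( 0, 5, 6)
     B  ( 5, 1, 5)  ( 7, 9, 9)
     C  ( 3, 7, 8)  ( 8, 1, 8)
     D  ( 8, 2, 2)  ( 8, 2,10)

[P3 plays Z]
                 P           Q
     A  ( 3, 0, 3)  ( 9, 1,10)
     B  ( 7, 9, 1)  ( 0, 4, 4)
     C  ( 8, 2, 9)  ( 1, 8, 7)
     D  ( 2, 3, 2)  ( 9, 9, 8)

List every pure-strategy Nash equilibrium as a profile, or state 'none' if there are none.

(A,P,X): not NE [P1→D gives 9>2]
(A,P,Y): not NE [P2→Q gives 5>2; P3→X gives 8>7]
(A,P,Z): not NE [P1→C gives 8>3; P2→Q gives 1>0; P3→X gives 8>3]
(A,Q,X): not NE [P1→B gives 4>3; P2→P gives 2>0; P3→Z gives 10>8]
(A,Q,Y): not NE [P1→D gives 8>0; P3→Z gives 10>6]
(A,Q,Z): NE
(B,P,X): not NE [P2→Q gives 9>7; P3→Y gives 5>2]
(B,P,Y): not NE [P1→A gives 10>5; P2→Q gives 9>1]
(B,P,Z): not NE [P1→C gives 8>7; P3→Y gives 5>1]
(B,Q,X): not NE [P3→Y gives 9>8]
(B,Q,Y): not NE [P1→D gives 8>7]
(B,Q,Z): not NE [P1→D gives 9>0; P2→P gives 9>4; P3→Y gives 9>4]
(C,P,X): not NE [P1→D gives 9>8; P2→Q gives 4>2; P3→Z gives 9>1]
(C,P,Y): not NE [P1→A gives 10>3; P3→Z gives 9>8]
(C,P,Z): not NE [P2→Q gives 8>2]
(C,Q,X): not NE [P1→B gives 4>0; P3→Y gives 8>7]
(C,Q,Y): not NE [P2→P gives 7>1]
(C,Q,Z): not NE [P1→D gives 9>1; P3→Y gives 8>7]
(D,P,X): not NE [P3→Z gives 2>1]
(D,P,Y): not NE [P1→A gives 10>8]
(D,P,Z): not NE [P1→C gives 8>2; P2→Q gives 9>3]
(D,Q,X): not NE [P1→B gives 4>2; P2→P gives 8>6; P3→Y gives 10>6]
(D,Q,Y): NE
(D,Q,Z): not NE [P3→Y gives 10>8]

NE set: (A,Q,Z), (D,Q,Y)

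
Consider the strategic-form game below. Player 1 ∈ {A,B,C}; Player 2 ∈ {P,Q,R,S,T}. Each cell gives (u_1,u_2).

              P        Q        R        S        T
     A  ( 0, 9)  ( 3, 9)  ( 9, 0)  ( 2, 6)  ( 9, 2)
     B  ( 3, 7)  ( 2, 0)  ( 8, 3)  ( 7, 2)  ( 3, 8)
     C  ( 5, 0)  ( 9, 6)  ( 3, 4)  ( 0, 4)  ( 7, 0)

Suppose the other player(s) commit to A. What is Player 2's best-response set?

BR_2 = {P,Q}

u_2(P vs A) = 9
u_2(Q vs A) = 9
u_2(R vs A) = 0
u_2(S vs A) = 6
u_2(T vs A) = 2
max payoff 9 at {P,Q}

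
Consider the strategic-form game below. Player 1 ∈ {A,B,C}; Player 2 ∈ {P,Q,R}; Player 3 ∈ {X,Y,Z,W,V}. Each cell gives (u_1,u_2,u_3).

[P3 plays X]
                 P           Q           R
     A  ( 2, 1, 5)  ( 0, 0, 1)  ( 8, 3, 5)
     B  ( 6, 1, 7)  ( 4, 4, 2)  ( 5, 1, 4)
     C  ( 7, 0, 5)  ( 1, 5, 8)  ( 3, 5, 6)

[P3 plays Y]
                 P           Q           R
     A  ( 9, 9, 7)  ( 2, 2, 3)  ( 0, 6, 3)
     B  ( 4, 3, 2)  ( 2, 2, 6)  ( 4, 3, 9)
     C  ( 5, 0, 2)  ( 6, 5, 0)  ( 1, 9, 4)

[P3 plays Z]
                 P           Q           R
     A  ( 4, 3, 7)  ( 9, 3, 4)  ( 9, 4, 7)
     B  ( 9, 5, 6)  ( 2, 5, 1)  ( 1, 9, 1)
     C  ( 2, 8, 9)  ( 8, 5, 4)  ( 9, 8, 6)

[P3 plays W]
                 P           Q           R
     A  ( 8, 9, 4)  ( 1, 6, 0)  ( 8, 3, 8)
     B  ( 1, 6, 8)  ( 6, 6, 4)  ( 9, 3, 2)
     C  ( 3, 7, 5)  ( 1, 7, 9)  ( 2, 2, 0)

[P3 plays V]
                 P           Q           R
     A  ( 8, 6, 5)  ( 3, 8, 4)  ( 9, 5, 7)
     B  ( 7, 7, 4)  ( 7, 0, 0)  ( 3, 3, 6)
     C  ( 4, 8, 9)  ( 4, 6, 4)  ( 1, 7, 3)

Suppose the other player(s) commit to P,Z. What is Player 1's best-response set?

u_1(A vs P,Z) = 4
u_1(B vs P,Z) = 9
u_1(C vs P,Z) = 2
max payoff 9 at {B}

argmax u_1 = {B}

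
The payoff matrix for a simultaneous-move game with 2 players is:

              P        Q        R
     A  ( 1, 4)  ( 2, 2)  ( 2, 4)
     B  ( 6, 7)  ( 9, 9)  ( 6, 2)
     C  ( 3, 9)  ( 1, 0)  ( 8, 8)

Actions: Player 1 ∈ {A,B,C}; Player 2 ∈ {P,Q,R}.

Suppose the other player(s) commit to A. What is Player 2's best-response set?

BR_2 = {P,R}

u_2(P vs A) = 4
u_2(Q vs A) = 2
u_2(R vs A) = 4
max payoff 4 at {P,R}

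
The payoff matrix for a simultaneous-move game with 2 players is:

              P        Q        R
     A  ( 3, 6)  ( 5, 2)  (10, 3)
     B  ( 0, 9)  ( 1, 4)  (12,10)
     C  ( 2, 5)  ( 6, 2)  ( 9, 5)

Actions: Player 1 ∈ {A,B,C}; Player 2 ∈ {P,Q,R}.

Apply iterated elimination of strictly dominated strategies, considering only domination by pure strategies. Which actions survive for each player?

Survivors P1:{A,B} P2:{P,R}

P2 drop Q (P beats it: A:6>2 B:9>4 C:5>2)
P1 drop C (A beats it: P:3>2 R:10>9)
P1→{A,B} P2→{P,R}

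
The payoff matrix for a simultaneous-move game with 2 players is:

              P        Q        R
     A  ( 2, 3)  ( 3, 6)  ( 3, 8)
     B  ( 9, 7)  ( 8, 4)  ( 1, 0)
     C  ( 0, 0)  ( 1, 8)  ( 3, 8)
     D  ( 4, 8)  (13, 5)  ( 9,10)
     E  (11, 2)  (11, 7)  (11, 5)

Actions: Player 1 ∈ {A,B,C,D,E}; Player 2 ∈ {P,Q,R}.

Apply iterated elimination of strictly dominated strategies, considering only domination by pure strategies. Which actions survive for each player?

P1 drop A (D beats it: P:4>2 Q:13>3 R:9>3)
P1 drop B (E beats it: P:11>9 Q:11>8 R:11>1)
P1 drop C (D beats it: P:4>0 Q:13>1 R:9>3)
P2 drop P (R beats it: D:10>8 E:5>2)
P1→{D,E} P2→{Q,R}

Remaining: P1:{D,E} P2:{Q,R}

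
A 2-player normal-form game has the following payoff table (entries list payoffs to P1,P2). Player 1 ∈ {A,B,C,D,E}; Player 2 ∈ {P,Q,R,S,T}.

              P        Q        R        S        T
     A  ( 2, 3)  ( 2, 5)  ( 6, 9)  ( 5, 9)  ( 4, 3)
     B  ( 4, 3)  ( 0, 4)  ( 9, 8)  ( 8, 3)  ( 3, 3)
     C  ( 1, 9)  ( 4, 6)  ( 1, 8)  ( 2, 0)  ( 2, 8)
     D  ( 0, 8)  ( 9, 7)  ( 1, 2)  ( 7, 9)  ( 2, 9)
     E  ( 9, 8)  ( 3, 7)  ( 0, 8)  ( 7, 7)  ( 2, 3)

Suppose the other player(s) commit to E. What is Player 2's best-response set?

u_2(P vs E) = 8
u_2(Q vs E) = 7
u_2(R vs E) = 8
u_2(S vs E) = 7
u_2(T vs E) = 3
max payoff 8 at {P,R}

BR_2 = {P,R}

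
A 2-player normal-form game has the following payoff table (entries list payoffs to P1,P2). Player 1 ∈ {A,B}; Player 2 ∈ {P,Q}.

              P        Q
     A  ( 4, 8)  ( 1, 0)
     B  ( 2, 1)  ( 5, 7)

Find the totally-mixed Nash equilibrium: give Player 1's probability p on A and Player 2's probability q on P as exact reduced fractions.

P1 indiff ⇒ q·4+(1-q)·1 = q·2+(1-q)·5 ⇒ q(2) = (1-q)(4) ⇒ q = 2/3
P2 indiff ⇒ p·8+(1-p)·1 = p·0+(1-p)·7 ⇒ p(8) = (1-p)(6) ⇒ p = 3/7

p=3/7, q=2/3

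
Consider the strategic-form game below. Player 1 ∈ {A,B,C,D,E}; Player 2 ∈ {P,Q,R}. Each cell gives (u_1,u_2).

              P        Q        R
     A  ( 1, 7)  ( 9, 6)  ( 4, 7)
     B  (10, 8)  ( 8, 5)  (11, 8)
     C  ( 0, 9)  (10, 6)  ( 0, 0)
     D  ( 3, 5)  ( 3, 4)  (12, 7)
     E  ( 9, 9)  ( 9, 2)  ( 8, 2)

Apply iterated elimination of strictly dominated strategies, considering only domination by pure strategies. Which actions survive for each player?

P2 drop Q (P beats it: A:7>6 B:8>5 C:9>6 D:5>4 E:9>2)
P1 drop A (B beats it: P:10>1 R:11>4)
P1 drop C (B beats it: P:10>0 R:11>0)
P1 drop E (B beats it: P:10>9 R:11>8)
P1→{B,D} P2→{P,R}

Remaining: P1:{B,D} P2:{P,R}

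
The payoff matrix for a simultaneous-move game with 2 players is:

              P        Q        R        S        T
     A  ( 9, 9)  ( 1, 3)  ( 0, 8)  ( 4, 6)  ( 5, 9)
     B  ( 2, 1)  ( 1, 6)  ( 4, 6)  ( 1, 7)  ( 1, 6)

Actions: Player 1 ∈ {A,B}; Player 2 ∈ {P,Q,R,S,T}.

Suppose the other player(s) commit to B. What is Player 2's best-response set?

u_2(P vs B) = 1
u_2(Q vs B) = 6
u_2(R vs B) = 6
u_2(S vs B) = 7
u_2(T vs B) = 6
max payoff 7 at {S}

argmax u_2 = {S}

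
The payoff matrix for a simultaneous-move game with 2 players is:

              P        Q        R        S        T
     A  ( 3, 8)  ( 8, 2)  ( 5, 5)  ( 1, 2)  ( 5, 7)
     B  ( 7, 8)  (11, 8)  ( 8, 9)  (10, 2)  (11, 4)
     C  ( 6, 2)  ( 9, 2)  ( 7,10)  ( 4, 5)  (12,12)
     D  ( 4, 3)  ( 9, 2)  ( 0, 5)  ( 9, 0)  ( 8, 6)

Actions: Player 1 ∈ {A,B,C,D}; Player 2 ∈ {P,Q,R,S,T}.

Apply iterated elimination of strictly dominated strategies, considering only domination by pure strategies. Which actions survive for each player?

P1 drop A (B beats it: P:7>3 Q:11>8 R:8>5 S:10>1 T:11>5)
P1 drop D (B beats it: P:7>4 Q:11>9 R:8>0 S:10>9 T:11>8)
P2 drop P (R beats it: B:9>8 C:10>2)
P2 drop Q (R beats it: B:9>8 C:10>2)
P2 drop S (R beats it: B:9>2 C:10>5)
P1→{B,C} P2→{R,T}

Remaining: P1:{B,C} P2:{R,T}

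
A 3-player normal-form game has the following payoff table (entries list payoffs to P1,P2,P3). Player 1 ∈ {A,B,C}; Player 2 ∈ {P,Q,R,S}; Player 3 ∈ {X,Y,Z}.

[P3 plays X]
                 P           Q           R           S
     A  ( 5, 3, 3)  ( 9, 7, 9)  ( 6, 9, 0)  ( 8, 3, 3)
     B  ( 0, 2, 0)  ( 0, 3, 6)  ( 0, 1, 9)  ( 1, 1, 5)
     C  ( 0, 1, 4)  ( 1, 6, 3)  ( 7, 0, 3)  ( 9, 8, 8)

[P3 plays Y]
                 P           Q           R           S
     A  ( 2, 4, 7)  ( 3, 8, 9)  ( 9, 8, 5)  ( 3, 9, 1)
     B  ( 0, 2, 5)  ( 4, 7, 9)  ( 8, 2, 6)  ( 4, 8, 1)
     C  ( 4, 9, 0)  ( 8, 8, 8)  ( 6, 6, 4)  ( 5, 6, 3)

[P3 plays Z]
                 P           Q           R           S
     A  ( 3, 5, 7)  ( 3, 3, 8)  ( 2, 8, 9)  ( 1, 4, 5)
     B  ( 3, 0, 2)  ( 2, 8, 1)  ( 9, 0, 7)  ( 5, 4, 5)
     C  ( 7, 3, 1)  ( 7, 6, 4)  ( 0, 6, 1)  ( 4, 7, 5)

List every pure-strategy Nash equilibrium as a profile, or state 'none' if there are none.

(A,P,X): not NE [P2→R gives 9>3; P3→Z gives 7>3]
(A,P,Y): not NE [P1→C gives 4>2; P2→S gives 9>4]
(A,P,Z): not NE [P1→C gives 7>3; P2→R gives 8>5]
(A,Q,X): not NE [P2→R gives 9>7]
(A,Q,Y): not NE [P1→C gives 8>3; P2→S gives 9>8]
(A,Q,Z): not NE [P1→C gives 7>3; P2→R gives 8>3; P3→Y gives 9>8]
(A,R,X): not NE [P1→C gives 7>6; P3→Z gives 9>0]
(A,R,Y): not NE [P2→S gives 9>8; P3→Z gives 9>5]
(A,R,Z): not NE [P1→B gives 9>2]
(A,S,X): not NE [P1→C gives 9>8; P2→R gives 9>3; P3→Z gives 5>3]
(A,S,Y): not NE [P1→C gives 5>3; P3→Z gives 5>1]
(A,S,Z): not NE [P1→B gives 5>1; P2→R gives 8>4]
(B,P,X): not NE [P1→A gives 5>0; P2→Q gives 3>2; P3→Y gives 5>0]
(B,P,Y): not NE [P1→C gives 4>0; P2→S gives 8>2]
(B,P,Z): not NE [P1→C gives 7>3; P2→Q gives 8>0; P3→Y gives 5>2]
(B,Q,X): not NE [P1→A gives 9>0; P3→Y gives 9>6]
(B,Q,Y): not NE [P1→C gives 8>4; P2→S gives 8>7]
(B,Q,Z): not NE [P1→C gives 7>2; P3→Y gives 9>1]
(B,R,X): not NE [P1→C gives 7>0; P2→Q gives 3>1]
(B,R,Y): not NE [P1→A gives 9>8; P2→S gives 8>2; P3→X gives 9>6]
(B,R,Z): not NE [P2→Q gives 8>0; P3→X gives 9>7]
(B,S,X): not NE [P1→C gives 9>1; P2→Q gives 3>1]
(B,S,Y): not NE [P1→C gives 5>4; P3→Z gives 5>1]
(B,S,Z): not NE [P2→Q gives 8>4]
(C,P,X): not NE [P1→A gives 5>0; P2→S gives 8>1]
(C,P,Y): not NE [P3→X gives 4>0]
(C,P,Z): not NE [P2→S gives 7>3; P3→X gives 4>1]
(C,Q,X): not NE [P1→A gives 9>1; P2→S gives 8>6; P3→Y gives 8>3]
(C,Q,Y): not NE [P2→P gives 9>8]
(C,Q,Z): not NE [P2→S gives 7>6; P3→Y gives 8>4]
(C,R,X): not NE [P2→S gives 8>0; P3→Y gives 4>3]
(C,R,Y): not NE [P1→A gives 9>6; P2→P gives 9>6]
(C,R,Z): not NE [P1→B gives 9>0; P2→S gives 7>6; P3→Y gives 4>1]
(C,S,X): NE
(C,S,Y): not NE [P2→P gives 9>6; P3→X gives 8>3]
(C,S,Z): not NE [P1→B gives 5>4; P3→X gives 8>5]

PSNE = {(C,S,X)}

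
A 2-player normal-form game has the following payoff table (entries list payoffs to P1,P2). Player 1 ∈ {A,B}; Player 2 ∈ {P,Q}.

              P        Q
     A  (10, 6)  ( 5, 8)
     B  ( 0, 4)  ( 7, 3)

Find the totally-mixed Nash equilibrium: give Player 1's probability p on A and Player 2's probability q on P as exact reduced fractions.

P1 indiff ⇒ q·10+(1-q)·5 = q·0+(1-q)·7 ⇒ q(10) = (1-q)(2) ⇒ q = 1/6
P2 indiff ⇒ p·6+(1-p)·4 = p·8+(1-p)·3 ⇒ p(-2) = (1-p)(-1) ⇒ p = 1/3

P1 mixes 1/3 on A; P2 mixes 1/6 on P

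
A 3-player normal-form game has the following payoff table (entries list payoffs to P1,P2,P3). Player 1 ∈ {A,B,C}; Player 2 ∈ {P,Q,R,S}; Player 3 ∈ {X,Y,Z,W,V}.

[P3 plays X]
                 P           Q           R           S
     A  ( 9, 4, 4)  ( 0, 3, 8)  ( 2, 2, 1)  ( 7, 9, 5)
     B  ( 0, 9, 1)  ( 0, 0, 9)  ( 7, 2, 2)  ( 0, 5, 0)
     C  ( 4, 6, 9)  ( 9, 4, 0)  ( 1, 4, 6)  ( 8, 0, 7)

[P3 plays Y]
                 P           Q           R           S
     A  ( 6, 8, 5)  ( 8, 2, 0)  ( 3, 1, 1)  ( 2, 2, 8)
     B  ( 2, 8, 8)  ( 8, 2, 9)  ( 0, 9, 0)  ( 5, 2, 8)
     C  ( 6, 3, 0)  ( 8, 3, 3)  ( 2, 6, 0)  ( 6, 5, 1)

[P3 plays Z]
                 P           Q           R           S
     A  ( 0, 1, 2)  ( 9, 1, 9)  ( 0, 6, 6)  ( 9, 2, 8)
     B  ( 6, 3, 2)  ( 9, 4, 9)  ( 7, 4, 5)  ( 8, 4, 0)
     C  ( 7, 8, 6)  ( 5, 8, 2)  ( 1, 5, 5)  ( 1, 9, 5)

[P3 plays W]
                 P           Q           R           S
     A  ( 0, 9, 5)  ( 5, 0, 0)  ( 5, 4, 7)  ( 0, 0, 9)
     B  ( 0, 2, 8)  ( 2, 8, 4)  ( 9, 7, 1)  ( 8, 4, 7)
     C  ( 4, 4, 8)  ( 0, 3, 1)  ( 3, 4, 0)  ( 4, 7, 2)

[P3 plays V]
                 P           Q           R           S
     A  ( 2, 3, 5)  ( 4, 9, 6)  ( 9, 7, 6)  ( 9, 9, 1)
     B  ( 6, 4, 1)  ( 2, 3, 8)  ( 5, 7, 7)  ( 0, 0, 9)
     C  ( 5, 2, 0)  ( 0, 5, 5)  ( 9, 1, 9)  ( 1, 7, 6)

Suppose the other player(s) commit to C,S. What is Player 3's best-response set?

BR_3 = {X}

u_3(X vs C,S) = 7
u_3(Y vs C,S) = 1
u_3(Z vs C,S) = 5
u_3(W vs C,S) = 2
u_3(V vs C,S) = 6
max payoff 7 at {X}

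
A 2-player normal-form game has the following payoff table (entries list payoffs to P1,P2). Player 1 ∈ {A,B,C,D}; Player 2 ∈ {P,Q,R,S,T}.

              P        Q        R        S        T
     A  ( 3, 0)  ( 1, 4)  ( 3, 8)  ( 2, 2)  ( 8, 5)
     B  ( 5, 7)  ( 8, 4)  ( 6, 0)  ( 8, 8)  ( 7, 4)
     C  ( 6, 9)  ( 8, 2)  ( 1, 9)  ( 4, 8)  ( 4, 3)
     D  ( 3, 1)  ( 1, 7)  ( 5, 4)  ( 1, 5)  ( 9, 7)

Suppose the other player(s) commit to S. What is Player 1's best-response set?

BR_1 = {B}

u_1(A vs S) = 2
u_1(B vs S) = 8
u_1(C vs S) = 4
u_1(D vs S) = 1
max payoff 8 at {B}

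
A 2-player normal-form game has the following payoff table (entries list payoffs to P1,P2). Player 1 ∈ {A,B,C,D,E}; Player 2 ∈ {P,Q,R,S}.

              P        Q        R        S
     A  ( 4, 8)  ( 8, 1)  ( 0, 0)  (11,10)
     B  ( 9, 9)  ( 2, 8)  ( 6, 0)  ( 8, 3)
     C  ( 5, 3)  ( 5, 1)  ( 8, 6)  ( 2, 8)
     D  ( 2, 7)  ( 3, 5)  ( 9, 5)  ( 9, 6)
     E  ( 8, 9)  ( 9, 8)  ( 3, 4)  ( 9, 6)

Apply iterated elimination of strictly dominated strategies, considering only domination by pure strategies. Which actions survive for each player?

P2 drop Q (P beats it: A:8>1 B:9>8 C:3>1 D:7>5 E:9>8)
P2 drop R (S beats it: A:10>0 B:3>0 C:8>6 D:6>5 E:6>4)
P1 drop C (B beats it: P:9>5 S:8>2)
P1 drop D (A beats it: P:4>2 S:11>9)
P1→{A,B,E} P2→{P,S}

Remaining: P1:{A,B,E} P2:{P,S}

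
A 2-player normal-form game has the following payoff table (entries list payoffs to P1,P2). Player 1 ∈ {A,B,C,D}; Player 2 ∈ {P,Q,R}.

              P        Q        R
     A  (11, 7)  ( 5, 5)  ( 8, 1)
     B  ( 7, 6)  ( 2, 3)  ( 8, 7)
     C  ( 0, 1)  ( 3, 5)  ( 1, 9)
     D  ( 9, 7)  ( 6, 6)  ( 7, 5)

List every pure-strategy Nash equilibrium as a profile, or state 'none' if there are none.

(A,P): NE
(A,Q): not NE [P1→D gives 6>5; P2→P gives 7>5]
(A,R): not NE [P2→P gives 7>1]
(B,P): not NE [P1→A gives 11>7; P2→R gives 7>6]
(B,Q): not NE [P1→D gives 6>2; P2→R gives 7>3]
(B,R): NE
(C,P): not NE [P1→A gives 11>0; P2→R gives 9>1]
(C,Q): not NE [P1→D gives 6>3; P2→R gives 9>5]
(C,R): not NE [P1→B gives 8>1]
(D,P): not NE [P1→A gives 11>9]
(D,Q): not NE [P2→P gives 7>6]
(D,R): not NE [P1→B gives 8>7; P2→P gives 7>5]

PSNE = {(A,P), (B,R)}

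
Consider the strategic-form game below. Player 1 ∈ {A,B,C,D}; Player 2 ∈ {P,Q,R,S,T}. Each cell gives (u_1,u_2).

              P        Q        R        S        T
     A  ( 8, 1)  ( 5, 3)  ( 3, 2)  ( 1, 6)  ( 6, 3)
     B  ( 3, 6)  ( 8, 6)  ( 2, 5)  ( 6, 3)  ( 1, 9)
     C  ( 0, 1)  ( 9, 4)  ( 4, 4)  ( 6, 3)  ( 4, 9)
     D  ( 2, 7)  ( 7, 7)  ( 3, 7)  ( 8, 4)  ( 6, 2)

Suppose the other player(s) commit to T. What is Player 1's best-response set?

u_1(A vs T) = 6
u_1(B vs T) = 1
u_1(C vs T) = 4
u_1(D vs T) = 6
max payoff 6 at {A,D}

argmax u_1 = {A,D}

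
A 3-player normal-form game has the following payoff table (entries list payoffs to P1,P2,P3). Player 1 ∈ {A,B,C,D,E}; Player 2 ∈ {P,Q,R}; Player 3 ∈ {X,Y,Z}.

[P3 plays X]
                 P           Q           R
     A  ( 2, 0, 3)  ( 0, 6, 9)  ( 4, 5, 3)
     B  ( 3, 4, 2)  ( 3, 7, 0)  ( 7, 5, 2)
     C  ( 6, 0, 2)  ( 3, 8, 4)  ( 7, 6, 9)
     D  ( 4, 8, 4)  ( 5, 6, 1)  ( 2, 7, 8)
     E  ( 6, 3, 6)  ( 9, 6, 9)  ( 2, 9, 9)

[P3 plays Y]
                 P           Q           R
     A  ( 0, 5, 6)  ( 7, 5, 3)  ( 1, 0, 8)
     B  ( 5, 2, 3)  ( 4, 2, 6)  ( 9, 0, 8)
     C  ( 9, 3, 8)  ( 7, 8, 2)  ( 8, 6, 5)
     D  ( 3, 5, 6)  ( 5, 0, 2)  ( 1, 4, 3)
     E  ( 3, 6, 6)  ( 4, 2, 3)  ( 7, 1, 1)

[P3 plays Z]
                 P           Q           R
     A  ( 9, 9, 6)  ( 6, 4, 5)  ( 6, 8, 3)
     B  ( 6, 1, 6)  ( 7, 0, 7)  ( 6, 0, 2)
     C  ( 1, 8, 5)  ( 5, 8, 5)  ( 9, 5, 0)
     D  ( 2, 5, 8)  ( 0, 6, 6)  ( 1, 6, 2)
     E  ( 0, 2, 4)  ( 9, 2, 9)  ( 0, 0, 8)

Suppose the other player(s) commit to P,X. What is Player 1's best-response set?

u_1(A vs P,X) = 2
u_1(B vs P,X) = 3
u_1(C vs P,X) = 6
u_1(D vs P,X) = 4
u_1(E vs P,X) = 6
max payoff 6 at {C,E}

P1 best: {C,E}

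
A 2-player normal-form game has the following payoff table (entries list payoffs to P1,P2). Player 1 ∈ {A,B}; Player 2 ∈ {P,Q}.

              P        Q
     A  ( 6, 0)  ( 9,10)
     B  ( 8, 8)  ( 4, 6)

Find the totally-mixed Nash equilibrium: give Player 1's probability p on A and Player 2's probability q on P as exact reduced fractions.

P1 mixes 1/6 on A; P2 mixes 5/7 on P

P1 indiff ⇒ q·6+(1-q)·9 = q·8+(1-q)·4 ⇒ q(-2) = (1-q)(-5) ⇒ q = 5/7
P2 indiff ⇒ p·0+(1-p)·8 = p·10+(1-p)·6 ⇒ p(-10) = (1-p)(-2) ⇒ p = 1/6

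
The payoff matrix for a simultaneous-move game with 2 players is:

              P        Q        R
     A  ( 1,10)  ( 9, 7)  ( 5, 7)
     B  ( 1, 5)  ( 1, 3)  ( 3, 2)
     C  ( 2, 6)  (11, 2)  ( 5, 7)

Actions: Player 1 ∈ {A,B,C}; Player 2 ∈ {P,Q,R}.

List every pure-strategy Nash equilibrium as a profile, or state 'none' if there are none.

Nash profiles: (C,R)

(A,P): not NE [P1→C gives 2>1]
(A,Q): not NE [P1→C gives 11>9; P2→P gives 10>7]
(A,R): not NE [P2→P gives 10>7]
(B,P): not NE [P1→C gives 2>1]
(B,Q): not NE [P1→C gives 11>1; P2→P gives 5>3]
(B,R): not NE [P1→C gives 5>3; P2→P gives 5>2]
(C,P): not NE [P2→R gives 7>6]
(C,Q): not NE [P2→R gives 7>2]
(C,R): NE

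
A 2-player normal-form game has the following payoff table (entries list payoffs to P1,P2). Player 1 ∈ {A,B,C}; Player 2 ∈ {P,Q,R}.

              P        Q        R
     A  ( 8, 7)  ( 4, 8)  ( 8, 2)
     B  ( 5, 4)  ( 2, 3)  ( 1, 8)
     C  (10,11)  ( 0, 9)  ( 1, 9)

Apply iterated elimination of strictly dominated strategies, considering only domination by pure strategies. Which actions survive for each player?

Survivors P1:{A,C} P2:{P,Q}

P1 drop B (A beats it: P:8>5 Q:4>2 R:8>1)
P2 drop R (P beats it: A:7>2 C:11>9)
P1→{A,C} P2→{P,Q}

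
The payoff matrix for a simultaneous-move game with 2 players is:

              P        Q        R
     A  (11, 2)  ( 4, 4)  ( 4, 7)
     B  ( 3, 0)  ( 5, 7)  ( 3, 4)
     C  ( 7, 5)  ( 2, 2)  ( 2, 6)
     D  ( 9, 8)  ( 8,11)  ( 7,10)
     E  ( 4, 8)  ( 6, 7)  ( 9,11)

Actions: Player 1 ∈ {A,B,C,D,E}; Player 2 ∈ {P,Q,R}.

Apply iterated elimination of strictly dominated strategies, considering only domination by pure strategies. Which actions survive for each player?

P1 drop B (D beats it: P:9>3 Q:8>5 R:7>3)
P1 drop C (A beats it: P:11>7 Q:4>2 R:4>2)
P2 drop P (R beats it: A:7>2 D:10>8 E:11>8)
P1 drop A (D beats it: Q:8>4 R:7>4)
P1→{D,E} P2→{Q,R}

Remaining: P1:{D,E} P2:{Q,R}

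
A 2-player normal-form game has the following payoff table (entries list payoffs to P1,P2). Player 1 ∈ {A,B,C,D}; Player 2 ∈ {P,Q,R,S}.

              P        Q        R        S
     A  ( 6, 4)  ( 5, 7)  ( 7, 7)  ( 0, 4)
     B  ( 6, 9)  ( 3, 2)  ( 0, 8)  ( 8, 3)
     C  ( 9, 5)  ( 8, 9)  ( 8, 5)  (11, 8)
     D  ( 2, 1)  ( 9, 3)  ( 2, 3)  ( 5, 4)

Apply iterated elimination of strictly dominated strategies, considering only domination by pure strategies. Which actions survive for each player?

P1 drop A (C beats it: P:9>6 Q:8>5 R:8>7 S:11>0)
P1 drop B (C beats it: P:9>6 Q:8>3 R:8>0 S:11>8)
P2 drop P (Q beats it: C:9>5 D:3>1)
P2 drop R (S beats it: C:8>5 D:4>3)
P1→{C,D} P2→{Q,S}

Survivors P1:{C,D} P2:{Q,S}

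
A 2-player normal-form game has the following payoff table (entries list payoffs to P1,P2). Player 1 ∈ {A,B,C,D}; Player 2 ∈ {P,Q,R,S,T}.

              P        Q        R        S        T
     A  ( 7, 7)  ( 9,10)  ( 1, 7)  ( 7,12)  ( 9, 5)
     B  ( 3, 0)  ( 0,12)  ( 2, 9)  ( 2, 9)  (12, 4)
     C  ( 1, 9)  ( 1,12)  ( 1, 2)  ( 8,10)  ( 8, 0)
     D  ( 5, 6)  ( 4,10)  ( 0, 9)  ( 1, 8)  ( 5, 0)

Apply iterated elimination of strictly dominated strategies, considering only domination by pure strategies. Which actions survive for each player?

Survivors P1:{A,C} P2:{Q,S}

P1 drop D (A beats it: P:7>5 Q:9>4 R:1>0 S:7>1 T:9>5)
P2 drop P (Q beats it: A:10>7 B:12>0 C:12>9)
P2 drop R (Q beats it: A:10>7 B:12>9 C:12>2)
P2 drop T (Q beats it: A:10>5 B:12>4 C:12>0)
P1 drop B (A beats it: Q:9>0 S:7>2)
P1→{A,C} P2→{Q,S}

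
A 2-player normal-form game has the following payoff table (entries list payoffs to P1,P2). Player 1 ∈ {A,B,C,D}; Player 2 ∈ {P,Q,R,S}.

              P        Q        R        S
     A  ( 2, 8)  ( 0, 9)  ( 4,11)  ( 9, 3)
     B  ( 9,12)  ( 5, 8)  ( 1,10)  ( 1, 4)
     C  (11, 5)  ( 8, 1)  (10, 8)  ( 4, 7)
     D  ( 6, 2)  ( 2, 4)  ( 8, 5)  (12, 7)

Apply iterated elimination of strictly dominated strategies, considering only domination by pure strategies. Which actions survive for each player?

P1 drop A (D beats it: P:6>2 Q:2>0 R:8>4 S:12>9)
P1 drop B (C beats it: P:11>9 Q:8>5 R:10>1 S:4>1)
P2 drop P (R beats it: C:8>5 D:5>2)
P2 drop Q (R beats it: C:8>1 D:5>4)
P1→{C,D} P2→{R,S}

Survivors P1:{C,D} P2:{R,S}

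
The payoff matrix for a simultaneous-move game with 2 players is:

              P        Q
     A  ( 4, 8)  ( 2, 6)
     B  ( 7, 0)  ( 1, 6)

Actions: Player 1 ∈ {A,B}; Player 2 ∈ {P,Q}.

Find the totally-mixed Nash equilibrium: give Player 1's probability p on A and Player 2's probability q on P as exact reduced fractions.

P1 indiff ⇒ q·4+(1-q)·2 = q·7+(1-q)·1 ⇒ q(-3) = (1-q)(-1) ⇒ q = 1/4
P2 indiff ⇒ p·8+(1-p)·0 = p·6+(1-p)·6 ⇒ p(2) = (1-p)(6) ⇒ p = 3/4

(p,q) = (3/4, 1/4)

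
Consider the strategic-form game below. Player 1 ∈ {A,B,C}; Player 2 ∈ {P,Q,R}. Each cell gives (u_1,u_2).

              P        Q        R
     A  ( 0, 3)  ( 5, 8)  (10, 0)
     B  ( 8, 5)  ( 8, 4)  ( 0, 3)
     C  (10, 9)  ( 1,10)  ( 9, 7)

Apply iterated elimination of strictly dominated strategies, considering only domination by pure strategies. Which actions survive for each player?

Survivors P1:{B,C} P2:{P,Q}

P2 drop R (P beats it: A:3>0 B:5>3 C:9>7)
P1 drop A (B beats it: P:8>0 Q:8>5)
P1→{B,C} P2→{P,Q}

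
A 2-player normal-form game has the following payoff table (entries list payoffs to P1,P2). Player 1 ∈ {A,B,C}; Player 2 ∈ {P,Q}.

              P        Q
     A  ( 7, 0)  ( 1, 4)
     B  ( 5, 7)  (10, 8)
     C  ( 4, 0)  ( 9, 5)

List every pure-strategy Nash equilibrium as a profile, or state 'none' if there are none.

(A,P): not NE [P2→Q gives 4>0]
(A,Q): not NE [P1→B gives 10>1]
(B,P): not NE [P1→A gives 7>5; P2→Q gives 8>7]
(B,Q): NE
(C,P): not NE [P1→A gives 7>4; P2→Q gives 5>0]
(C,Q): not NE [P1→B gives 10>9]

Nash profiles: (B,Q)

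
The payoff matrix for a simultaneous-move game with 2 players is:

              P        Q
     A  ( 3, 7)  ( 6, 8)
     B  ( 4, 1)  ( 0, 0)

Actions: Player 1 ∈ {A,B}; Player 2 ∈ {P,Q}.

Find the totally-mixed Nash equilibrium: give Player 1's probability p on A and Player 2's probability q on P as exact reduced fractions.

P1 indiff ⇒ q·3+(1-q)·6 = q·4+(1-q)·0 ⇒ q(-1) = (1-q)(-6) ⇒ q = 6/7
P2 indiff ⇒ p·7+(1-p)·1 = p·8+(1-p)·0 ⇒ p(-1) = (1-p)(-1) ⇒ p = 1/2

(p,q) = (1/2, 6/7)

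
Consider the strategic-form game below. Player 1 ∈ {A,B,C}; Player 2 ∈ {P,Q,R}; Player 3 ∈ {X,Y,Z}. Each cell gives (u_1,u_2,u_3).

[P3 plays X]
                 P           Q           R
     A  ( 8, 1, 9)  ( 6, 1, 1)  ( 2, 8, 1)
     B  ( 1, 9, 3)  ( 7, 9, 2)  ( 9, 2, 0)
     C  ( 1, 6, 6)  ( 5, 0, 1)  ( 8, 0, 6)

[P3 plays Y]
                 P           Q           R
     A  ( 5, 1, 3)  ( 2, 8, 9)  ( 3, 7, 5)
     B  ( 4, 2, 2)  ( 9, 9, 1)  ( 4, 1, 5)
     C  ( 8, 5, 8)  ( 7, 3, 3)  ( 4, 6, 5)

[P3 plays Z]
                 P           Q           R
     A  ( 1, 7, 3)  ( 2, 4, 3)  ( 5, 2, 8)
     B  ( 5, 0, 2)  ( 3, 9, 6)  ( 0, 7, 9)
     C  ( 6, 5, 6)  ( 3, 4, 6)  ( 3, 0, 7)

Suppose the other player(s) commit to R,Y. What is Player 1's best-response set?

u_1(A vs R,Y) = 3
u_1(B vs R,Y) = 4
u_1(C vs R,Y) = 4
max payoff 4 at {B,C}

argmax u_1 = {B,C}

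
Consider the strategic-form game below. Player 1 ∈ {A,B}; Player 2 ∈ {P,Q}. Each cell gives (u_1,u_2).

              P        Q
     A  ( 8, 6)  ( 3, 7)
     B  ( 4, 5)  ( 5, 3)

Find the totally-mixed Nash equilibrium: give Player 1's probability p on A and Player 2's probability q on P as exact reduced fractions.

P1 indiff ⇒ q·8+(1-q)·3 = q·4+(1-q)·5 ⇒ q(4) = (1-q)(2) ⇒ q = 1/3
P2 indiff ⇒ p·6+(1-p)·5 = p·7+(1-p)·3 ⇒ p(-1) = (1-p)(-2) ⇒ p = 2/3

p=2/3, q=1/3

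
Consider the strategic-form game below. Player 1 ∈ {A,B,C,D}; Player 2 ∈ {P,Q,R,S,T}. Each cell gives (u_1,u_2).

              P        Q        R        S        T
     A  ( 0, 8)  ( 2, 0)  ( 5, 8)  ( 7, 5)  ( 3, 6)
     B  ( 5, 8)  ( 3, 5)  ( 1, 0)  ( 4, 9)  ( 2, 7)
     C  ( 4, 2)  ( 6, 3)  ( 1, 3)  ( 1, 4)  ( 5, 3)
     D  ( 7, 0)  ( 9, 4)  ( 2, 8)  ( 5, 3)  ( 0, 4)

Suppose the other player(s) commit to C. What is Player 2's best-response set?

u_2(P vs C) = 2
u_2(Q vs C) = 3
u_2(R vs C) = 3
u_2(S vs C) = 4
u_2(T vs C) = 3
max payoff 4 at {S}

argmax u_2 = {S}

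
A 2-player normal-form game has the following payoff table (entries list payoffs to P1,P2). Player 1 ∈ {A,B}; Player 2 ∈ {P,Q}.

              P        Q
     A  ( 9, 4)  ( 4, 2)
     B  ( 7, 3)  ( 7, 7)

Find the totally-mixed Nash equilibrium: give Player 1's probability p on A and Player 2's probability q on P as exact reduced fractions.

P1 indiff ⇒ q·9+(1-q)·4 = q·7+(1-q)·7 ⇒ q(2) = (1-q)(3) ⇒ q = 3/5
P2 indiff ⇒ p·4+(1-p)·3 = p·2+(1-p)·7 ⇒ p(2) = (1-p)(4) ⇒ p = 2/3

p=2/3, q=3/5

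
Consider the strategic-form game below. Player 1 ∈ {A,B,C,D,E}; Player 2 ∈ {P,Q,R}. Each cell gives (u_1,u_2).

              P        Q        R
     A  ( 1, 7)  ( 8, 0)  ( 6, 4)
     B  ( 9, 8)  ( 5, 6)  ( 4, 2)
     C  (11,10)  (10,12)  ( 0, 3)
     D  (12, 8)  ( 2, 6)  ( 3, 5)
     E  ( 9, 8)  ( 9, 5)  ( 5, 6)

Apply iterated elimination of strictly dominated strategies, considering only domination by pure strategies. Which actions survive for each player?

IESDS → P1:{C,D} P2:{P,Q}

P2 drop R (P beats it: A:7>4 B:8>2 C:10>3 D:8>5 E:8>6)
P1 drop A (C beats it: P:11>1 Q:10>8)
P1 drop B (C beats it: P:11>9 Q:10>5)
P1 drop E (C beats it: P:11>9 Q:10>9)
P1→{C,D} P2→{P,Q}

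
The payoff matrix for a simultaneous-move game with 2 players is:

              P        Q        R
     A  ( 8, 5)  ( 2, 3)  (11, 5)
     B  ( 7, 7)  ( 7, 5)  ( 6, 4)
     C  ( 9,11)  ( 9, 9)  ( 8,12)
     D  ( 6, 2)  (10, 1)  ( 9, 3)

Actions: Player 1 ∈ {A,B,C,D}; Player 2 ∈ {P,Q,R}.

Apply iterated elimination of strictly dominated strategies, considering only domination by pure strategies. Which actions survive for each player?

IESDS → P1:{A,C} P2:{P,R}

P1 drop B (C beats it: P:9>7 Q:9>7 R:8>6)
P2 drop Q (P beats it: A:5>3 C:11>9 D:2>1)
P1 drop D (A beats it: P:8>6 R:11>9)
P1→{A,C} P2→{P,R}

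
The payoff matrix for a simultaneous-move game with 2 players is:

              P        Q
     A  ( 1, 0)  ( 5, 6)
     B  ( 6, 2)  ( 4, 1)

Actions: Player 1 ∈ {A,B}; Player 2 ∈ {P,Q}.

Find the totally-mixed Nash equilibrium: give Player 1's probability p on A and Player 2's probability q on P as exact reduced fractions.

P1 indiff ⇒ q·1+(1-q)·5 = q·6+(1-q)·4 ⇒ q(-5) = (1-q)(-1) ⇒ q = 1/6
P2 indiff ⇒ p·0+(1-p)·2 = p·6+(1-p)·1 ⇒ p(-6) = (1-p)(-1) ⇒ p = 1/7

p=1/7, q=1/6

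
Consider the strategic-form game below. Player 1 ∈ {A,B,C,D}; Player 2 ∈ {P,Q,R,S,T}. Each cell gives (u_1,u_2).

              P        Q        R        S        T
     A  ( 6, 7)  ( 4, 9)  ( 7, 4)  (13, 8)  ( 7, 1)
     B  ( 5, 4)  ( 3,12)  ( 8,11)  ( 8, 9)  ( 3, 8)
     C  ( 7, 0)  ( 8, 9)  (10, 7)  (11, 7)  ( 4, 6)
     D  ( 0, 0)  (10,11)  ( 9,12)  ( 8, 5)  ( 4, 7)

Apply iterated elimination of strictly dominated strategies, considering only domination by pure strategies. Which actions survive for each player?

P1 drop B (C beats it: P:7>5 Q:8>3 R:10>8 S:11>8 T:4>3)
P2 drop P (Q beats it: A:9>7 C:9>0 D:11>0)
P2 drop S (Q beats it: A:9>8 C:9>7 D:11>5)
P2 drop T (Q beats it: A:9>1 C:9>6 D:11>7)
P1 drop A (C beats it: Q:8>4 R:10>7)
P1→{C,D} P2→{Q,R}

Survivors P1:{C,D} P2:{Q,R}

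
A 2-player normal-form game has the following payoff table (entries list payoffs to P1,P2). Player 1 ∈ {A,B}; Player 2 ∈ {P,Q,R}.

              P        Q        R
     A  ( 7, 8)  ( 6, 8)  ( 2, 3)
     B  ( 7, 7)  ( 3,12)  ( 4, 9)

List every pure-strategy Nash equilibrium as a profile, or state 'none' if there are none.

NE set: (A,P), (A,Q)

(A,P): NE
(A,Q): NE
(A,R): not NE [P1→B gives 4>2; P2→Q gives 8>3]
(B,P): not NE [P2→Q gives 12>7]
(B,Q): not NE [P1→A gives 6>3]
(B,R): not NE [P2→Q gives 12>9]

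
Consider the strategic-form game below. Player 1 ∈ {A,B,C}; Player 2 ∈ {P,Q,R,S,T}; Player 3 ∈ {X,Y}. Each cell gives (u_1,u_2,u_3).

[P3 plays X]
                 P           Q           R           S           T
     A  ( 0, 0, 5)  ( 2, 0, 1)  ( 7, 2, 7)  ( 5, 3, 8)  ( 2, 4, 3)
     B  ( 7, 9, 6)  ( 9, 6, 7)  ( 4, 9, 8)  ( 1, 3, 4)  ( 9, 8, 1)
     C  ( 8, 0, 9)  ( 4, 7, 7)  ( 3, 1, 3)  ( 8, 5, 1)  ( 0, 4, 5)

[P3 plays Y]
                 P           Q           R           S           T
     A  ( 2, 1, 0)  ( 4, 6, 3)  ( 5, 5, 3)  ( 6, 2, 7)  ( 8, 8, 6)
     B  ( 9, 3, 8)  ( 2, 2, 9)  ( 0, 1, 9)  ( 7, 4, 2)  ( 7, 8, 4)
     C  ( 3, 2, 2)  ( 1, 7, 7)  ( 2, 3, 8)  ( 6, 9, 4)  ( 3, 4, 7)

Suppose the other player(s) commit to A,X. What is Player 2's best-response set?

u_2(P vs A,X) = 0
u_2(Q vs A,X) = 0
u_2(R vs A,X) = 2
u_2(S vs A,X) = 3
u_2(T vs A,X) = 4
max payoff 4 at {T}

P2 best: {T}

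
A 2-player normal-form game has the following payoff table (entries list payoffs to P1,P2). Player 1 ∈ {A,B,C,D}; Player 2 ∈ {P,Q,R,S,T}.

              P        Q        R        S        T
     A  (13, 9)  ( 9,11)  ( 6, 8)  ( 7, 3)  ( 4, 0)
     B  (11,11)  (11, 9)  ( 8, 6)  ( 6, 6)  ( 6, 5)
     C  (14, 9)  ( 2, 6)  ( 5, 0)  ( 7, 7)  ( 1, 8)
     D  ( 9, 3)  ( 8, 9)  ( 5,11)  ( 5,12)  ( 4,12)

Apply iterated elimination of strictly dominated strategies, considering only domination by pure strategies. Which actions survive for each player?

P1 drop D (B beats it: P:11>9 Q:11>8 R:8>5 S:6>5 T:6>4)
P2 drop R (P beats it: A:9>8 B:11>6 C:9>0)
P2 drop S (P beats it: A:9>3 B:11>6 C:9>7)
P2 drop T (P beats it: A:9>0 B:11>5 C:9>8)
P1→{A,B,C} P2→{P,Q}

Remaining: P1:{A,B,C} P2:{P,Q}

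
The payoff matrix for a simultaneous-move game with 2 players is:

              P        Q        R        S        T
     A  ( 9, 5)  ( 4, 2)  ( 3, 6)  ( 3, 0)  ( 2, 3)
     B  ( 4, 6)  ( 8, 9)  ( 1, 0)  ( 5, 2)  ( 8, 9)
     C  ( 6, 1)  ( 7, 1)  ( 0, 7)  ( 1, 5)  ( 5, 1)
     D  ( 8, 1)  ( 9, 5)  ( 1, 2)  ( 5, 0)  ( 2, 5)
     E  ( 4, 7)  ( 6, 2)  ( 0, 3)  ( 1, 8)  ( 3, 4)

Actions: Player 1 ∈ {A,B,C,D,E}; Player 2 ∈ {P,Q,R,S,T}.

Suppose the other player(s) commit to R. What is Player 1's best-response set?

u_1(A vs R) = 3
u_1(B vs R) = 1
u_1(C vs R) = 0
u_1(D vs R) = 1
u_1(E vs R) = 0
max payoff 3 at {A}

BR_1 = {A}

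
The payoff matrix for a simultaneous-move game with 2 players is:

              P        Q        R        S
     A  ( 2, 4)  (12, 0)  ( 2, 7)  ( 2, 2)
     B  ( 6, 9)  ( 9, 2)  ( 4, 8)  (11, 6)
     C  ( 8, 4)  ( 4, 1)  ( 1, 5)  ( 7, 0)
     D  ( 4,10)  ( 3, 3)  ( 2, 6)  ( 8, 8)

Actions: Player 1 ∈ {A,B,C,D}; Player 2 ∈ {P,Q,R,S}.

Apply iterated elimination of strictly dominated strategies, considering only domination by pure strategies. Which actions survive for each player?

Survivors P1:{B,C} P2:{P,R}

P1 drop D (B beats it: P:6>4 Q:9>3 R:4>2 S:11>8)
P2 drop Q (P beats it: A:4>0 B:9>2 C:4>1)
P1 drop A (B beats it: P:6>2 R:4>2 S:11>2)
P2 drop S (P beats it: B:9>6 C:4>0)
P1→{B,C} P2→{P,R}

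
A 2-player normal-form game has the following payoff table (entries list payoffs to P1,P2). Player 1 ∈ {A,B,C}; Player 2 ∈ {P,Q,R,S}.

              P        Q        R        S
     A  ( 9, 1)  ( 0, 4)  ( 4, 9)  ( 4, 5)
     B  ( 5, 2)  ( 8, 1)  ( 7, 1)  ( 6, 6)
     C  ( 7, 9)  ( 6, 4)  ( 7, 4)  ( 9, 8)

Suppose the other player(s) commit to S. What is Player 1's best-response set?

u_1(A vs S) = 4
u_1(B vs S) = 6
u_1(C vs S) = 9
max payoff 9 at {C}

P1 best: {C}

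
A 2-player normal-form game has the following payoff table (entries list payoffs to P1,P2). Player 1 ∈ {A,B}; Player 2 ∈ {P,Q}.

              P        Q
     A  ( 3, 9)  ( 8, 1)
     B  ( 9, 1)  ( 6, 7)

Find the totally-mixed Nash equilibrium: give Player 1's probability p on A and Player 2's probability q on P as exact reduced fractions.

p=3/7, q=1/4

P1 indiff ⇒ q·3+(1-q)·8 = q·9+(1-q)·6 ⇒ q(-6) = (1-q)(-2) ⇒ q = 1/4
P2 indiff ⇒ p·9+(1-p)·1 = p·1+(1-p)·7 ⇒ p(8) = (1-p)(6) ⇒ p = 3/7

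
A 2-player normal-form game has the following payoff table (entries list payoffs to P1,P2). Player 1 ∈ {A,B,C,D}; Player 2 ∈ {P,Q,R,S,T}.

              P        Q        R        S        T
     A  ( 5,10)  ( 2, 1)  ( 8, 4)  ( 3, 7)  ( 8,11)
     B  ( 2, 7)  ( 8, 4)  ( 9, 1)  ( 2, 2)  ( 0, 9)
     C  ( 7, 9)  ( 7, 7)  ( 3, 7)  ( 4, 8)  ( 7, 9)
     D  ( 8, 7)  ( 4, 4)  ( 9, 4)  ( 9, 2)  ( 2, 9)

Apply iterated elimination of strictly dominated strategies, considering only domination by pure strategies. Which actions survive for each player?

Survivors P1:{A,C,D} P2:{P,T}

P2 drop Q (P beats it: A:10>1 B:7>4 C:9>7 D:7>4)
P2 drop R (P beats it: A:10>4 B:7>1 C:9>7 D:7>4)
P1 drop B (A beats it: P:5>2 S:3>2 T:8>0)
P2 drop S (P beats it: A:10>7 C:9>8 D:7>2)
P1→{A,C,D} P2→{P,T}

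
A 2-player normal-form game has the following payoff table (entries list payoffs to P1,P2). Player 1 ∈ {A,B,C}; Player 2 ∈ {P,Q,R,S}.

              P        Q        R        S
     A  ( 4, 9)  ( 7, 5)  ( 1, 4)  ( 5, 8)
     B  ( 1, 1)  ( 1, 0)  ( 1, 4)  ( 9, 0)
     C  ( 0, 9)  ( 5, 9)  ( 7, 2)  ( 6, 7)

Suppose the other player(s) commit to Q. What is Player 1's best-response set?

argmax u_1 = {A}

u_1(A vs Q) = 7
u_1(B vs Q) = 1
u_1(C vs Q) = 5
max payoff 7 at {A}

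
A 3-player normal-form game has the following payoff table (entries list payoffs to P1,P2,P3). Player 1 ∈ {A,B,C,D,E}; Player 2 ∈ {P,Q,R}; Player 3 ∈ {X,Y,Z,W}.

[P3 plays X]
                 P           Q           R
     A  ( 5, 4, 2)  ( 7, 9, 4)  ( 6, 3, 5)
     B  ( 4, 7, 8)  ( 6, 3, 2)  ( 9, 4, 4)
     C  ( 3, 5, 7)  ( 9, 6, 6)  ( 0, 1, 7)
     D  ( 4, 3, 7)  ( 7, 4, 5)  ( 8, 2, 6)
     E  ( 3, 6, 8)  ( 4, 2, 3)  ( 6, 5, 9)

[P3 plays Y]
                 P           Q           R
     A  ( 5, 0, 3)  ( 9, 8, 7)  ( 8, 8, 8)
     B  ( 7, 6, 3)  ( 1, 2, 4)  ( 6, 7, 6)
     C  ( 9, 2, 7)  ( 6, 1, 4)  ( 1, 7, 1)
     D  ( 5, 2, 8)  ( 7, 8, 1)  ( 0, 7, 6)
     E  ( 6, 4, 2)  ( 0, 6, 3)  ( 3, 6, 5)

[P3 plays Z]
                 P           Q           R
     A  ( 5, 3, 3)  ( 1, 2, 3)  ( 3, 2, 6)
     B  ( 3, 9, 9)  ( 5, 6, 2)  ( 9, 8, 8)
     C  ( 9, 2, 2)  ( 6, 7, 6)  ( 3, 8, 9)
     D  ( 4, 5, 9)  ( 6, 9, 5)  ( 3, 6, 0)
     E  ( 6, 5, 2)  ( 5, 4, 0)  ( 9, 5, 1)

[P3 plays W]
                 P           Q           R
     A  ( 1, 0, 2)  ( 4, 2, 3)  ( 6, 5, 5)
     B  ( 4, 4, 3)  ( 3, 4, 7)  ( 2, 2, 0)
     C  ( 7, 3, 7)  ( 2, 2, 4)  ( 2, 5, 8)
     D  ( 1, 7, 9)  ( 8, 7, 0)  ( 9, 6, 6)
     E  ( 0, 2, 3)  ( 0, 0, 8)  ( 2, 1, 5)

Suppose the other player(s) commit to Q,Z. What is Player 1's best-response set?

u_1(A vs Q,Z) = 1
u_1(B vs Q,Z) = 5
u_1(C vs Q,Z) = 6
u_1(D vs Q,Z) = 6
u_1(E vs Q,Z) = 5
max payoff 6 at {C,D}

BR_1 = {C,D}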